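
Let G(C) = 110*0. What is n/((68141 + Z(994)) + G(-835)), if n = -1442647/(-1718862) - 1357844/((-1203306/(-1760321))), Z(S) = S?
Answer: -228249623281948417/7944060715309290 ≈ -28.732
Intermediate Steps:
G(C) = 0
n = -228249623281948417/114906497654 (n = -1442647*(-1/1718862) - 1357844/((-1203306*(-1)/1760321)) = 1442647/1718862 - 1357844/((-1*(-1203306/1760321))) = 1442647/1718862 - 1357844/1203306/1760321 = 1442647/1718862 - 1357844*1760321/1203306 = 1442647/1718862 - 1195120653962/601653 = -228249623281948417/114906497654 ≈ -1.9864e+6)
n/((68141 + Z(994)) + G(-835)) = -228249623281948417/(114906497654*((68141 + 994) + 0)) = -228249623281948417/(114906497654*(69135 + 0)) = -228249623281948417/114906497654/69135 = -228249623281948417/114906497654*1/69135 = -228249623281948417/7944060715309290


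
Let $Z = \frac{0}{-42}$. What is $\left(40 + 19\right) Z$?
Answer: $0$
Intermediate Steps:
$Z = 0$ ($Z = 0 \left(- \frac{1}{42}\right) = 0$)
$\left(40 + 19\right) Z = \left(40 + 19\right) 0 = 59 \cdot 0 = 0$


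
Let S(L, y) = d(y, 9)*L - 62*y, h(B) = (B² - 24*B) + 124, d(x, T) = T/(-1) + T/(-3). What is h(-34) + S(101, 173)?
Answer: -9842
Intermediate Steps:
d(x, T) = -4*T/3 (d(x, T) = T*(-1) + T*(-⅓) = -T - T/3 = -4*T/3)
h(B) = 124 + B² - 24*B
S(L, y) = -62*y - 12*L (S(L, y) = (-4/3*9)*L - 62*y = -12*L - 62*y = -62*y - 12*L)
h(-34) + S(101, 173) = (124 + (-34)² - 24*(-34)) + (-62*173 - 12*101) = (124 + 1156 + 816) + (-10726 - 1212) = 2096 - 11938 = -9842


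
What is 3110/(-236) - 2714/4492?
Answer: -913164/66257 ≈ -13.782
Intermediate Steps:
3110/(-236) - 2714/4492 = 3110*(-1/236) - 2714*1/4492 = -1555/118 - 1357/2246 = -913164/66257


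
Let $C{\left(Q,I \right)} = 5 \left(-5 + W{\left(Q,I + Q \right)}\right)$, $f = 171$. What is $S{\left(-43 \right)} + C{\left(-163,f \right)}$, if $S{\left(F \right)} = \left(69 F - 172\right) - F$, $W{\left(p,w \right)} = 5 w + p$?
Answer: $-3736$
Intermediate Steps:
$W{\left(p,w \right)} = p + 5 w$
$S{\left(F \right)} = -172 + 68 F$ ($S{\left(F \right)} = \left(-172 + 69 F\right) - F = -172 + 68 F$)
$C{\left(Q,I \right)} = -25 + 25 I + 30 Q$ ($C{\left(Q,I \right)} = 5 \left(-5 + \left(Q + 5 \left(I + Q\right)\right)\right) = 5 \left(-5 + \left(Q + \left(5 I + 5 Q\right)\right)\right) = 5 \left(-5 + \left(5 I + 6 Q\right)\right) = 5 \left(-5 + 5 I + 6 Q\right) = -25 + 25 I + 30 Q$)
$S{\left(-43 \right)} + C{\left(-163,f \right)} = \left(-172 + 68 \left(-43\right)\right) + \left(-25 + 25 \cdot 171 + 30 \left(-163\right)\right) = \left(-172 - 2924\right) - 640 = -3096 - 640 = -3736$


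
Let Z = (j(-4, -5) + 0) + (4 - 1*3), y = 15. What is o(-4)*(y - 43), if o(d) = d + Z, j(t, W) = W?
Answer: 224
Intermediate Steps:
Z = -4 (Z = (-5 + 0) + (4 - 1*3) = -5 + (4 - 3) = -5 + 1 = -4)
o(d) = -4 + d (o(d) = d - 4 = -4 + d)
o(-4)*(y - 43) = (-4 - 4)*(15 - 43) = -8*(-28) = 224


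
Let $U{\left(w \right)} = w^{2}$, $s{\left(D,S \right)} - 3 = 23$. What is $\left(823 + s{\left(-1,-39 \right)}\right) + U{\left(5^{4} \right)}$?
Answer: $391474$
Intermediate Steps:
$s{\left(D,S \right)} = 26$ ($s{\left(D,S \right)} = 3 + 23 = 26$)
$\left(823 + s{\left(-1,-39 \right)}\right) + U{\left(5^{4} \right)} = \left(823 + 26\right) + \left(5^{4}\right)^{2} = 849 + 625^{2} = 849 + 390625 = 391474$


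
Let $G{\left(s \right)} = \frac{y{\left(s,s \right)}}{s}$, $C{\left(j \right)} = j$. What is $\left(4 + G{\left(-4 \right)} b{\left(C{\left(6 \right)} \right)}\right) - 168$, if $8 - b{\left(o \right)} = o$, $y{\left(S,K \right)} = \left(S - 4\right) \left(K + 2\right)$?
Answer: $-172$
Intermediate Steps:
$y{\left(S,K \right)} = \left(-4 + S\right) \left(2 + K\right)$
$b{\left(o \right)} = 8 - o$
$G{\left(s \right)} = \frac{-8 + s^{2} - 2 s}{s}$ ($G{\left(s \right)} = \frac{-8 - 4 s + 2 s + s s}{s} = \frac{-8 - 4 s + 2 s + s^{2}}{s} = \frac{-8 + s^{2} - 2 s}{s}$)
$\left(4 + G{\left(-4 \right)} b{\left(C{\left(6 \right)} \right)}\right) - 168 = \left(4 + \left(-2 - 4 - \frac{8}{-4}\right) \left(8 - 6\right)\right) - 168 = \left(4 + \left(-2 - 4 - -2\right) \left(8 - 6\right)\right) - 168 = \left(4 + \left(-2 - 4 + 2\right) 2\right) - 168 = \left(4 - 8\right) - 168 = -4 - 168 = -172$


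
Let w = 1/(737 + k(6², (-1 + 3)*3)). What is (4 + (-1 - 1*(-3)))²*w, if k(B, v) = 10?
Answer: 4/83 ≈ 0.048193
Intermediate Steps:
w = 1/747 (w = 1/(737 + 10) = 1/747 ≈ 0.0013387)
(4 + (-1 - 1*(-3)))²*w = (4 + (-1 - 1*(-3)))²*(1/747) = (4 + (-1 + 3))²*(1/747) = (4 + 2)²*(1/747) = 6²*(1/747) = 36*(1/747) = 4/83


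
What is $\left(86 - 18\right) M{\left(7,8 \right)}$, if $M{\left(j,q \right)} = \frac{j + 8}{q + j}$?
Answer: $68$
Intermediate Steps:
$M{\left(j,q \right)} = \frac{8 + j}{j + q}$
$\left(86 - 18\right) M{\left(7,8 \right)} = \left(86 - 18\right) \frac{8 + 7}{7 + 8} = 68 \cdot \frac{1}{15} \cdot 15 = 68 \cdot 1 = 68$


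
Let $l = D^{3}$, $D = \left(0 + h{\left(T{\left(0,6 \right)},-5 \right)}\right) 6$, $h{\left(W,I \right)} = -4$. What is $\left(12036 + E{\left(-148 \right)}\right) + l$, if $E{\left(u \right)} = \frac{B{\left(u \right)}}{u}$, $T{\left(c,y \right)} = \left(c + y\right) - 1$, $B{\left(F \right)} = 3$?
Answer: $- \frac{264627}{148} \approx -1788.0$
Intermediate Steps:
$T{\left(c,y \right)} = -1 + c + y$
$E{\left(u \right)} = \frac{3}{u}$
$D = -24$ ($D = \left(0 - 4\right) 6 = \left(-4\right) 6 = -24$)
$l = -13824$ ($l = \left(-24\right)^{3} = -13824$)
$\left(12036 + E{\left(-148 \right)}\right) + l = \left(12036 + \frac{3}{-148}\right) - 13824 = \left(12036 + 3 \left(- \frac{1}{148}\right)\right) - 13824 = \left(12036 - \frac{3}{148}\right) - 13824 = \frac{1781325}{148} - 13824 = - \frac{264627}{148}$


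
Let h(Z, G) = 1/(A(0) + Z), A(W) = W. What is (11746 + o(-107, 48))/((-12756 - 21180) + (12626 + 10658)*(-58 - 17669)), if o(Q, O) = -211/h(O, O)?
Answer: -809/206394702 ≈ -3.9197e-6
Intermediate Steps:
h(Z, G) = 1/Z (h(Z, G) = 1/(0 + Z) = 1/Z)
o(Q, O) = -211*O
(11746 + o(-107, 48))/((-12756 - 21180) + (12626 + 10658)*(-58 - 17669)) = (11746 - 211*48)/((-12756 - 21180) + (12626 + 10658)*(-58 - 17669)) = (11746 - 10128)/(-33936 + 23284*(-17727)) = 1618/(-33936 - 412755468) = 1618/(-412789404) = 1618*(-1/412789404) = -809/206394702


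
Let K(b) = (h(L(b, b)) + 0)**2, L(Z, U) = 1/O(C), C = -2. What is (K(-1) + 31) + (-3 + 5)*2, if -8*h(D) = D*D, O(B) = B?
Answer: 35841/1024 ≈ 35.001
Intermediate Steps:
L(Z, U) = -1/2 (L(Z, U) = 1/(-2) = -1/2)
h(D) = -D**2/8 (h(D) = -D*D/8 = -D**2/8)
K(b) = 1/1024 (K(b) = (-(-1/2)**2/8 + 0)**2 = (-1/8*1/4 + 0)**2 = (-1/32 + 0)**2 = (-1/32)**2 = 1/1024)
(K(-1) + 31) + (-3 + 5)*2 = (1/1024 + 31) + (-3 + 5)*2 = 31745/1024 + 2*2 = 31745/1024 + 4 = 35841/1024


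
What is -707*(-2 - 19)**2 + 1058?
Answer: -310729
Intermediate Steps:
-707*(-2 - 19)**2 + 1058 = -707*(-21)**2 + 1058 = -707*441 + 1058 = -311787 + 1058 = -310729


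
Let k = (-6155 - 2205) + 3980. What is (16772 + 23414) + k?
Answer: 35806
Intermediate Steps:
k = -4380 (k = -8360 + 3980 = -4380)
(16772 + 23414) + k = (16772 + 23414) - 4380 = 40186 - 4380 = 35806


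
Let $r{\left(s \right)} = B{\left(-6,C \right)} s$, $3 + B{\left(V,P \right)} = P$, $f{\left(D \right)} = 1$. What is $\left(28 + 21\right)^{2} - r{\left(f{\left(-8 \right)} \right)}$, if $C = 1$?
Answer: $2403$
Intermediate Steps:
$B{\left(V,P \right)} = -3 + P$
$r{\left(s \right)} = - 2 s$ ($r{\left(s \right)} = \left(-3 + 1\right) s = - 2 s$)
$\left(28 + 21\right)^{2} - r{\left(f{\left(-8 \right)} \right)} = \left(28 + 21\right)^{2} - \left(-2\right) 1 = 49^{2} - -2 = 2401 + 2 = 2403$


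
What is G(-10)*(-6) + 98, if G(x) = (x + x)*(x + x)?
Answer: -2302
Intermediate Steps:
G(x) = 4*x² (G(x) = (2*x)*(2*x) = 4*x²)
G(-10)*(-6) + 98 = (4*(-10)²)*(-6) + 98 = (4*100)*(-6) + 98 = 400*(-6) + 98 = -2400 + 98 = -2302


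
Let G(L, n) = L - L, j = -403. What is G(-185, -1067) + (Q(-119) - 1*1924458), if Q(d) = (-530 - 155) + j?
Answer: -1925546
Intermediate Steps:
G(L, n) = 0
Q(d) = -1088 (Q(d) = (-530 - 155) - 403 = -685 - 403 = -1088)
G(-185, -1067) + (Q(-119) - 1*1924458) = 0 + (-1088 - 1*1924458) = 0 + (-1088 - 1924458) = 0 - 1925546 = -1925546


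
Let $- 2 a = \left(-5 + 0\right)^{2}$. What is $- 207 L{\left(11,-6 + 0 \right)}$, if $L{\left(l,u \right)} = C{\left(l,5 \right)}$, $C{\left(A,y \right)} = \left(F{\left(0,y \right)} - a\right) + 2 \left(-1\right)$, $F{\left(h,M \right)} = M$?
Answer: $- \frac{6417}{2} \approx -3208.5$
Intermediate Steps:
$a = - \frac{25}{2}$ ($a = - \frac{\left(-5 + 0\right)^{2}}{2} = - \frac{\left(-5\right)^{2}}{2} = \left(- \frac{1}{2}\right) 25 = - \frac{25}{2} \approx -12.5$)
$C{\left(A,y \right)} = \frac{21}{2} + y$ ($C{\left(A,y \right)} = \left(y - - \frac{25}{2}\right) + 2 \left(-1\right) = \left(y + \frac{25}{2}\right) - 2 = \left(\frac{25}{2} + y\right) - 2 = \frac{21}{2} + y$)
$L{\left(l,u \right)} = \frac{31}{2}$ ($L{\left(l,u \right)} = \frac{21}{2} + 5 = \frac{31}{2}$)
$- 207 L{\left(11,-6 + 0 \right)} = \left(-207\right) \frac{31}{2} = - \frac{6417}{2}$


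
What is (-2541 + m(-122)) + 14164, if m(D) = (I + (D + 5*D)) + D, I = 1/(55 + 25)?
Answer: 861521/80 ≈ 10769.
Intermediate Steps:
I = 1/80 ≈ 0.012500
m(D) = 1/80 + 7*D (m(D) = (1/80 + (D + 5*D)) + D = (1/80 + 6*D) + D = 1/80 + 7*D)
(-2541 + m(-122)) + 14164 = (-2541 + (1/80 + 7*(-122))) + 14164 = (-2541 + (1/80 - 854)) + 14164 = (-2541 - 68319/80) + 14164 = -271599/80 + 14164 = 861521/80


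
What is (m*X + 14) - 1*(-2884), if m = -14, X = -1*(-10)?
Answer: 2758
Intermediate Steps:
X = 10
(m*X + 14) - 1*(-2884) = (-14*10 + 14) - 1*(-2884) = (-140 + 14) + 2884 = -126 + 2884 = 2758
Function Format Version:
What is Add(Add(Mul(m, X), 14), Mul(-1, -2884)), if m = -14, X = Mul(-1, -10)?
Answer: 2758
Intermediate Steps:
X = 10
Add(Add(Mul(m, X), 14), Mul(-1, -2884)) = Add(Add(Mul(-14, 10), 14), Mul(-1, -2884)) = Add(Add(-140, 14), 2884) = Add(-126, 2884) = 2758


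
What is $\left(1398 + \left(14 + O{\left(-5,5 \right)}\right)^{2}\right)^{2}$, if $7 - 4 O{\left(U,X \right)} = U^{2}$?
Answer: $\frac{35438209}{16} \approx 2.2149 \cdot 10^{6}$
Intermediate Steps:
$O{\left(U,X \right)} = \frac{7}{4} - \frac{U^{2}}{4}$
$\left(1398 + \left(14 + O{\left(-5,5 \right)}\right)^{2}\right)^{2} = \left(1398 + \left(14 + \left(\frac{7}{4} - \frac{\left(-5\right)^{2}}{4}\right)\right)^{2}\right)^{2} = \left(1398 + \left(14 + \left(\frac{7}{4} - \frac{25}{4}\right)\right)^{2}\right)^{2} = \left(1398 + \left(14 - \frac{9}{2}\right)^{2}\right)^{2} = \left(1398 + \left(\frac{19}{2}\right)^{2}\right)^{2} = \left(1398 + \frac{361}{4}\right)^{2} = \left(\frac{5953}{4}\right)^{2} = \frac{35438209}{16}$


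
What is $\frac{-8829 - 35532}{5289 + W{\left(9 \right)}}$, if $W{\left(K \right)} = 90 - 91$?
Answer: $- \frac{44361}{5288} \approx -8.389$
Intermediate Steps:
$W{\left(K \right)} = -1$ ($W{\left(K \right)} = 90 - 91 = -1$)
$\frac{-8829 - 35532}{5289 + W{\left(9 \right)}} = \frac{-8829 - 35532}{5289 - 1} = - \frac{44361}{5288}$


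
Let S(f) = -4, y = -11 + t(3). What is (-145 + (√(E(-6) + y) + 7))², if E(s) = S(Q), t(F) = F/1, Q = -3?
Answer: 19032 - 552*I*√3 ≈ 19032.0 - 956.09*I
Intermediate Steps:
t(F) = F (t(F) = F*1 = F)
y = -8 (y = -11 + 3 = -8)
E(s) = -4
(-145 + (√(E(-6) + y) + 7))² = (-145 + (√(-4 - 8) + 7))² = (-145 + (√(-12) + 7))² = (-145 + (2*I*√3 + 7))² = (-145 + (7 + 2*I*√3))² = (-138 + 2*I*√3)²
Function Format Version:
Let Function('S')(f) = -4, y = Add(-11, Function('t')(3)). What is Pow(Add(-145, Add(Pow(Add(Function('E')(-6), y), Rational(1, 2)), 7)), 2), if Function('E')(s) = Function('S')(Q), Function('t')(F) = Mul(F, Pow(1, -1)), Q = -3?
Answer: Add(19032, Mul(-552, I, Pow(3, Rational(1, 2)))) ≈ Add(19032., Mul(-956.09, I))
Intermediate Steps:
Function('t')(F) = F (Function('t')(F) = Mul(F, 1) = F)
y = -8 (y = Add(-11, 3) = -8)
Function('E')(s) = -4
Pow(Add(-145, Add(Pow(Add(Function('E')(-6), y), Rational(1, 2)), 7)), 2) = Pow(Add(-145, Add(Pow(Add(-4, -8), Rational(1, 2)), 7)), 2) = Pow(Add(-145, Add(Pow(-12, Rational(1, 2)), 7)), 2) = Pow(Add(-145, Add(Mul(2, I, Pow(3, Rational(1, 2))), 7)), 2) = Pow(Add(-145, Add(7, Mul(2, I, Pow(3, Rational(1, 2))))), 2) = Pow(Add(-138, Mul(2, I, Pow(3, Rational(1, 2)))), 2)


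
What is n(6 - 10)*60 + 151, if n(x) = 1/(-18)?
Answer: 443/3 ≈ 147.67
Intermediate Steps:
n(x) = -1/18
n(6 - 10)*60 + 151 = -1/18*60 + 151 = -10/3 + 151 = 443/3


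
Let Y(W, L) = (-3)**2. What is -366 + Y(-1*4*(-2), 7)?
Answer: -357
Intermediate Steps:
Y(W, L) = 9
-366 + Y(-1*4*(-2), 7) = -366 + 9 = -357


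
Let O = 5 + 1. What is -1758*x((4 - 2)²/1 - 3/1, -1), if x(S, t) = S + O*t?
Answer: 8790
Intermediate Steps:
O = 6
x(S, t) = S + 6*t
-1758*x((4 - 2)²/1 - 3/1, -1) = -1758*(((4 - 2)²/1 - 3/1) + 6*(-1)) = -1758*((2²*1 - 3*1) - 6) = -1758*((4*1 - 3) - 6) = -1758*((4 - 3) - 6) = -1758*(1 - 6) = -1758*(-5) = 8790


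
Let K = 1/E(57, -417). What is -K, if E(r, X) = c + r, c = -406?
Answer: 1/349 ≈ 0.0028653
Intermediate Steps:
E(r, X) = -406 + r
K = -1/349 (K = 1/(-406 + 57) = 1/(-349) = -1/349 ≈ -0.0028653)
-K = -1*(-1/349) = 1/349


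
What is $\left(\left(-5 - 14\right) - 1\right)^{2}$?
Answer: $400$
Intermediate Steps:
$\left(\left(-5 - 14\right) - 1\right)^{2} = \left(-19 - 1\right)^{2} = \left(-20\right)^{2} = 400$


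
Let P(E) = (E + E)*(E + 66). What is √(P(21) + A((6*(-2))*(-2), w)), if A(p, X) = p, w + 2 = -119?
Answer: √3678 ≈ 60.646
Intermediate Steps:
w = -121 (w = -2 - 119 = -121)
P(E) = 2*E*(66 + E) (P(E) = (2*E)*(66 + E) = 2*E*(66 + E))
√(P(21) + A((6*(-2))*(-2), w)) = √(2*21*(66 + 21) + (6*(-2))*(-2)) = √(2*21*87 - 12*(-2)) = √(3654 + 24) = √3678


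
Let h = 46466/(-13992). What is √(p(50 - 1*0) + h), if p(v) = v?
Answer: √571165683/3498 ≈ 6.8322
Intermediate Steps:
h = -23233/6996 (h = 46466*(-1/13992) = -23233/6996 ≈ -3.3209)
√(p(50 - 1*0) + h) = √((50 - 1*0) - 23233/6996) = √((50 + 0) - 23233/6996) = √(50 - 23233/6996) = √(326567/6996) = √571165683/3498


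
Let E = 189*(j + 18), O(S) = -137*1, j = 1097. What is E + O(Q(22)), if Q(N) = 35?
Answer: 210598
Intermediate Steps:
O(S) = -137
E = 210735 (E = 189*(1097 + 18) = 189*1115 = 210735)
E + O(Q(22)) = 210735 - 137 = 210598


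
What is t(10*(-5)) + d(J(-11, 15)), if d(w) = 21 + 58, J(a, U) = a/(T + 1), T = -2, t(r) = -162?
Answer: -83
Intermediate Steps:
J(a, U) = -a (J(a, U) = a/(-2 + 1) = a/(-1) = -a)
d(w) = 79
t(10*(-5)) + d(J(-11, 15)) = -162 + 79 = -83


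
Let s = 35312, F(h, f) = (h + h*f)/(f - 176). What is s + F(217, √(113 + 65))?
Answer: 3071927/87 - 217*√178/174 ≈ 35293.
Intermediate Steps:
F(h, f) = (h + f*h)/(-176 + f)
s + F(217, √(113 + 65)) = 35312 + 217*(1 + √(113 + 65))/(-176 + √(113 + 65)) = 35312 + 217*(1 + √178)/(-176 + √178)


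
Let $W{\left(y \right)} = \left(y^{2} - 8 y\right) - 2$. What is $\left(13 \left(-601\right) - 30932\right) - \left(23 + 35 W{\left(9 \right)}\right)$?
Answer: $-39013$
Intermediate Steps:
$W{\left(y \right)} = -2 + y^{2} - 8 y$
$\left(13 \left(-601\right) - 30932\right) - \left(23 + 35 W{\left(9 \right)}\right) = \left(13 \left(-601\right) - 30932\right) - \left(23 + 35 \left(-2 + 9^{2} - 72\right)\right) = \left(-7813 - 30932\right) - \left(23 + 35 \left(-2 + 81 - 72\right)\right) = -38745 - 268 = -39013$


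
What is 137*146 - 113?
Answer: 19889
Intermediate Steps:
137*146 - 113 = 20002 - 113 = 19889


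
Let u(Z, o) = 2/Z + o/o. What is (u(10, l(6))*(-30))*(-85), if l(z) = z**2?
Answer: 3060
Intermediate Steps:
u(Z, o) = 1 + 2/Z (u(Z, o) = 2/Z + 1 = 1 + 2/Z)
(u(10, l(6))*(-30))*(-85) = (((2 + 10)/10)*(-30))*(-85) = (((1/10)*12)*(-30))*(-85) = ((6/5)*(-30))*(-85) = -36*(-85) = 3060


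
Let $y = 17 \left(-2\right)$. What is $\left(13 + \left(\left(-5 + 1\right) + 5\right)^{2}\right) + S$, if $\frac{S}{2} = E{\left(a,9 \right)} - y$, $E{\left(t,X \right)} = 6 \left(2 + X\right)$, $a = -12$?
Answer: $214$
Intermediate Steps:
$y = -34$
$E{\left(t,X \right)} = 12 + 6 X$
$S = 200$ ($S = 2 \left(\left(12 + 6 \cdot 9\right) - -34\right) = 2 \left(\left(12 + 54\right) + 34\right) = 2 \left(66 + 34\right) = 2 \cdot 100 = 200$)
$\left(13 + \left(\left(-5 + 1\right) + 5\right)^{2}\right) + S = \left(13 + \left(\left(-5 + 1\right) + 5\right)^{2}\right) + 200 = \left(13 + \left(-4 + 5\right)^{2}\right) + 200 = \left(13 + 1^{2}\right) + 200 = \left(13 + 1\right) + 200 = 14 + 200 = 214$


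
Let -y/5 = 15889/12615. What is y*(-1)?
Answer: 15889/2523 ≈ 6.2977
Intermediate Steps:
y = -15889/2523 (y = -79445/12615 = -5*15889/12615 = -15889/2523 ≈ -6.2977)
y*(-1) = -15889/2523*(-1) = 15889/2523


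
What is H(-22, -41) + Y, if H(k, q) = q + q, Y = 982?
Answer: 900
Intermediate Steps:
H(k, q) = 2*q
H(-22, -41) + Y = 2*(-41) + 982 = -82 + 982 = 900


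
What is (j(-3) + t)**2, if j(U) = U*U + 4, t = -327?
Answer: 98596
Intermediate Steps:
j(U) = 4 + U**2 (j(U) = U**2 + 4 = 4 + U**2)
(j(-3) + t)**2 = ((4 + (-3)**2) - 327)**2 = ((4 + 9) - 327)**2 = (13 - 327)**2 = (-314)**2 = 98596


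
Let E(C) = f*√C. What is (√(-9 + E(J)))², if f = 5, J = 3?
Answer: -9 + 5*√3 ≈ -0.33975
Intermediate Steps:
E(C) = 5*√C
(√(-9 + E(J)))² = (√(-9 + 5*√3))² = -9 + 5*√3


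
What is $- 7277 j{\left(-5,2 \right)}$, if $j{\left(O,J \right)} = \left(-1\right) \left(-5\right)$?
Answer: $-36385$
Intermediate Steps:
$j{\left(O,J \right)} = 5$
$- 7277 j{\left(-5,2 \right)} = \left(-7277\right) 5 = -36385$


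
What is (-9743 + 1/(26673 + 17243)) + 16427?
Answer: 293534545/43916 ≈ 6684.0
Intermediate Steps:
(-9743 + 1/(26673 + 17243)) + 16427 = (-9743 + 1/43916) + 16427 = -427873587/43916 + 16427 = 293534545/43916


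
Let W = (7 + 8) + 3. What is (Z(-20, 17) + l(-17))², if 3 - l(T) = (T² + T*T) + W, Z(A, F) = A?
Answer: 375769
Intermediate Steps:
W = 18 (W = 15 + 3 = 18)
l(T) = -15 - 2*T² (l(T) = 3 - ((T² + T*T) + 18) = 3 - ((T² + T²) + 18) = 3 - (2*T² + 18) = 3 - (18 + 2*T²) = 3 + (-18 - 2*T²) = -15 - 2*T²)
(Z(-20, 17) + l(-17))² = (-20 + (-15 - 2*(-17)²))² = (-20 + (-15 - 2*289))² = (-20 + (-15 - 578))² = (-20 - 593)² = (-613)² = 375769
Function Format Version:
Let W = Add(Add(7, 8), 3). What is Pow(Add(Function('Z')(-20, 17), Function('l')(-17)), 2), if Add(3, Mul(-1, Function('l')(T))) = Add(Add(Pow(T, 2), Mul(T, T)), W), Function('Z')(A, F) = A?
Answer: 375769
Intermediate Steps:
W = 18 (W = Add(15, 3) = 18)
Function('l')(T) = Add(-15, Mul(-2, Pow(T, 2))) (Function('l')(T) = Add(3, Mul(-1, Add(Add(Pow(T, 2), Mul(T, T)), 18))) = Add(3, Mul(-1, Add(Add(Pow(T, 2), Pow(T, 2)), 18))) = Add(3, Mul(-1, Add(Mul(2, Pow(T, 2)), 18))) = Add(3, Mul(-1, Add(18, Mul(2, Pow(T, 2))))) = Add(3, Add(-18, Mul(-2, Pow(T, 2)))) = Add(-15, Mul(-2, Pow(T, 2))))
Pow(Add(Function('Z')(-20, 17), Function('l')(-17)), 2) = Pow(Add(-20, Add(-15, Mul(-2, Pow(-17, 2)))), 2) = Pow(Add(-20, Add(-15, Mul(-2, 289))), 2) = Pow(Add(-20, Add(-15, -578)), 2) = Pow(Add(-20, -593), 2) = Pow(-613, 2) = 375769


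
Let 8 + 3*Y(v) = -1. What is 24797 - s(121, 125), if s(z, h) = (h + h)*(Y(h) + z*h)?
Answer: -3755703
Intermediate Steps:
Y(v) = -3 (Y(v) = -8/3 + (⅓)*(-1) = -8/3 - ⅓ = -3)
s(z, h) = 2*h*(-3 + h*z) (s(z, h) = (h + h)*(-3 + z*h) = (2*h)*(-3 + h*z) = 2*h*(-3 + h*z))
24797 - s(121, 125) = 24797 - 2*125*(-3 + 125*121) = 24797 - 2*125*(-3 + 15125) = 24797 - 2*125*15122 = 24797 - 1*3780500 = 24797 - 3780500 = -3755703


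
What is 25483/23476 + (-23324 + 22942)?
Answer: -8942349/23476 ≈ -380.91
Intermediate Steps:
25483/23476 + (-23324 + 22942) = 25483*(1/23476) - 382 = 25483/23476 - 382 = -8942349/23476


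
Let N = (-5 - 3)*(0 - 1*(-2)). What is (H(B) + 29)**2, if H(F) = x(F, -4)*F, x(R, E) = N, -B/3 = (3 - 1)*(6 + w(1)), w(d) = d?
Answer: 491401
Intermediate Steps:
N = -16 (N = -8*(0 + 2) = -8*2 = -16)
B = -42 (B = -3*(3 - 1)*(6 + 1) = -6*7 = -3*14 = -42)
x(R, E) = -16
H(F) = -16*F
(H(B) + 29)**2 = (-16*(-42) + 29)**2 = (672 + 29)**2 = 701**2 = 491401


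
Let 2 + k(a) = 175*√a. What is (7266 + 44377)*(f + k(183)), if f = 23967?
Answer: 1237624495 + 9037525*√183 ≈ 1.3599e+9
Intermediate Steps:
k(a) = -2 + 175*√a
(7266 + 44377)*(f + k(183)) = (7266 + 44377)*(23967 + (-2 + 175*√183)) = 51643*(23965 + 175*√183) = 1237624495 + 9037525*√183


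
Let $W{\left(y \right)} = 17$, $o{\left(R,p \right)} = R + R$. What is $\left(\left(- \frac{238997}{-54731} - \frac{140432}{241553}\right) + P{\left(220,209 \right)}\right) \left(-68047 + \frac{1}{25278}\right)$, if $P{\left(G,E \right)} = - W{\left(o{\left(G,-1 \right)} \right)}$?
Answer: $\frac{150252600155197445915}{167093106314277} \approx 8.9922 \cdot 10^{5}$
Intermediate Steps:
$o{\left(R,p \right)} = 2 R$
$P{\left(G,E \right)} = -17$ ($P{\left(G,E \right)} = \left(-1\right) 17 = -17$)
$\left(\left(- \frac{238997}{-54731} - \frac{140432}{241553}\right) + P{\left(220,209 \right)}\right) \left(-68047 + \frac{1}{25278}\right) = \left(\left(- \frac{238997}{-54731} - \frac{140432}{241553}\right) - 17\right) \left(-68047 + \frac{1}{25278}\right) = \left(\left(\left(-238997\right) \left(- \frac{1}{54731}\right) - \frac{140432}{241553}\right) - 17\right) \left(-68047 + \frac{1}{25278}\right) = \left(\left(\frac{238997}{54731} - \frac{140432}{241553}\right) - 17\right) \left(- \frac{1720092065}{25278}\right) = \left(\frac{50044458549}{13220437243} - 17\right) \left(- \frac{1720092065}{25278}\right) = \left(- \frac{174702974582}{13220437243}\right) \left(- \frac{1720092065}{25278}\right) = \frac{150252600155197445915}{167093106314277}$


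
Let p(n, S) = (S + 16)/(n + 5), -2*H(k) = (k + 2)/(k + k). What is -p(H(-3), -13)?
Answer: -36/59 ≈ -0.61017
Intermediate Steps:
H(k) = -(2 + k)/(4*k) (H(k) = -(k + 2)/(2*(k + k)) = -(2 + k)/(2*(2*k)) = -(2 + k)*1/(2*k)/2 = -(2 + k)/(4*k))
p(n, S) = (16 + S)/(5 + n)
-p(H(-3), -13) = -(16 - 13)/(5 + (1/4)*(-2 - 1*(-3))/(-3)) = -3/(5 + (1/4)*(-1/3)*(-2 + 3)) = -3/(5 + (1/4)*(-1/3)*1) = -3/(5 - 1/12) = -3/59/12 = -12*3/59 = -1*36/59 = -36/59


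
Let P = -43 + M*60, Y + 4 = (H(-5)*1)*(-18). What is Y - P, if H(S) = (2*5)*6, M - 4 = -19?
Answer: -141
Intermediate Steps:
M = -15 (M = 4 - 19 = -15)
H(S) = 60 (H(S) = 10*6 = 60)
Y = -1084 (Y = -4 + (60*1)*(-18) = -4 + 60*(-18) = -4 - 1080 = -1084)
P = -943 (P = -43 - 15*60 = -43 - 900 = -943)
Y - P = -1084 - 1*(-943) = -1084 + 943 = -141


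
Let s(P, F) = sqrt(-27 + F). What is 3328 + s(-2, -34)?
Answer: 3328 + I*sqrt(61) ≈ 3328.0 + 7.8102*I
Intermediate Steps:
3328 + s(-2, -34) = 3328 + sqrt(-27 - 34) = 3328 + sqrt(-61) = 3328 + I*sqrt(61)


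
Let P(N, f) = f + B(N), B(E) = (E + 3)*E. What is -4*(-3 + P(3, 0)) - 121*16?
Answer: -1996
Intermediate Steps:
B(E) = E*(3 + E) (B(E) = (3 + E)*E = E*(3 + E))
P(N, f) = f + N*(3 + N)
-4*(-3 + P(3, 0)) - 121*16 = -4*(-3 + (0 + 3*(3 + 3))) - 121*16 = -4*(-3 + (0 + 3*6)) - 1936 = -4*(-3 + (0 + 18)) - 1936 = -4*(-3 + 18) - 1936 = -4*15 - 1936 = -60 - 1936 = -1996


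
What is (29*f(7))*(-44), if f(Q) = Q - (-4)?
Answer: -14036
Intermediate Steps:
f(Q) = 4 + Q (f(Q) = Q - 1*(-4) = Q + 4 = 4 + Q)
(29*f(7))*(-44) = (29*(4 + 7))*(-44) = (29*11)*(-44) = 319*(-44) = -14036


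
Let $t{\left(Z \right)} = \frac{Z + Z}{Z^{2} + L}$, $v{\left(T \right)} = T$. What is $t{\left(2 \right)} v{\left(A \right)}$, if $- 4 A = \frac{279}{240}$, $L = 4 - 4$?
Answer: $- \frac{93}{320} \approx -0.29063$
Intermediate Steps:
$L = 0$ ($L = 4 - 4 = 0$)
$A = - \frac{93}{320}$ ($A = - \frac{279 \cdot \frac{1}{240}}{4} = \left(- \frac{1}{4}\right) \frac{93}{80} = - \frac{93}{320} \approx -0.29063$)
$t{\left(Z \right)} = \frac{2}{Z}$ ($t{\left(Z \right)} = \frac{Z + Z}{Z^{2} + 0} = \frac{2 Z}{Z^{2}} = \frac{2}{Z}$)
$t{\left(2 \right)} v{\left(A \right)} = \frac{2}{2} \left(- \frac{93}{320}\right) = 2 \cdot \frac{1}{2} \left(- \frac{93}{320}\right) = 1 \left(- \frac{93}{320}\right) = - \frac{93}{320}$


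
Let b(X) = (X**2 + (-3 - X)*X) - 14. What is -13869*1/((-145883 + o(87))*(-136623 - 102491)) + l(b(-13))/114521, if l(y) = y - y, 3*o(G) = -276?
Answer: -13869/34904666150 ≈ -3.9734e-7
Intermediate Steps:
o(G) = -92 (o(G) = (1/3)*(-276) = -92)
b(X) = -14 + X**2 + X*(-3 - X) (b(X) = (X**2 + X*(-3 - X)) - 14 = -14 + X**2 + X*(-3 - X))
l(y) = 0
-13869*1/((-145883 + o(87))*(-136623 - 102491)) + l(b(-13))/114521 = -13869*1/((-145883 - 92)*(-136623 - 102491)) + 0/114521 = -13869/((-145975*(-239114))) + 0*(1/114521) = -13869/34904666150 + 0 = -13869/34904666150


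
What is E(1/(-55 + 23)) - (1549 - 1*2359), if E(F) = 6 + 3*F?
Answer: 26109/32 ≈ 815.91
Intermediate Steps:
E(1/(-55 + 23)) - (1549 - 1*2359) = (6 + 3/(-55 + 23)) - (1549 - 1*2359) = (6 + 3/(-32)) - (1549 - 2359) = (6 + 3*(-1/32)) - 1*(-810) = (6 - 3/32) + 810 = 189/32 + 810 = 26109/32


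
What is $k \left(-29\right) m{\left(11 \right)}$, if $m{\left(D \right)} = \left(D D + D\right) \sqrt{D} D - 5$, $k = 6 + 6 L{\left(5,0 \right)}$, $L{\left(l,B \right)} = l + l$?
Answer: $9570 - 2779128 \sqrt{11} \approx -9.2078 \cdot 10^{6}$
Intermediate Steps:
$L{\left(l,B \right)} = 2 l$
$k = 66$ ($k = 6 + 6 \cdot 2 \cdot 5 = 6 + 6 \cdot 10 = 6 + 60 = 66$)
$m{\left(D \right)} = -5 + D^{\frac{3}{2}} \left(D + D^{2}\right)$ ($m{\left(D \right)} = \left(D^{2} + D\right) \sqrt{D} D - 5 = \left(D + D^{2}\right) \sqrt{D} D - 5 = \sqrt{D} \left(D + D^{2}\right) D - 5 = D^{\frac{3}{2}} \left(D + D^{2}\right) - 5 = -5 + D^{\frac{3}{2}} \left(D + D^{2}\right)$)
$k \left(-29\right) m{\left(11 \right)} = 66 \left(-29\right) \left(-5 + 11^{\frac{5}{2}} + 11^{\frac{7}{2}}\right) = - 1914 \left(-5 + 121 \sqrt{11} + 1331 \sqrt{11}\right) = - 1914 \left(-5 + 1452 \sqrt{11}\right) = 9570 - 2779128 \sqrt{11}$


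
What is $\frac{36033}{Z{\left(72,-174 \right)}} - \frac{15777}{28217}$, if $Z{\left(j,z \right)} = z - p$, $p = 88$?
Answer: $- \frac{1020876735}{7392854} \approx -138.09$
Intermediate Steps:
$Z{\left(j,z \right)} = -88 + z$ ($Z{\left(j,z \right)} = z - 88 = -88 + z$)
$\frac{36033}{Z{\left(72,-174 \right)}} - \frac{15777}{28217} = \frac{36033}{-88 - 174} - \frac{15777}{28217} = \frac{36033}{-262} - \frac{15777}{28217} = 36033 \left(- \frac{1}{262}\right) - \frac{15777}{28217} = - \frac{36033}{262} - \frac{15777}{28217} = - \frac{1020876735}{7392854}$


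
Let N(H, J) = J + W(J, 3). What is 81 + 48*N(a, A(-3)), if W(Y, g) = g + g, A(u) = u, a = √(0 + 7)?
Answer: 225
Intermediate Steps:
a = √7 ≈ 2.6458
W(Y, g) = 2*g
N(H, J) = 6 + J (N(H, J) = J + 2*3 = J + 6 = 6 + J)
81 + 48*N(a, A(-3)) = 81 + 48*(6 - 3) = 81 + 48*3 = 81 + 144 = 225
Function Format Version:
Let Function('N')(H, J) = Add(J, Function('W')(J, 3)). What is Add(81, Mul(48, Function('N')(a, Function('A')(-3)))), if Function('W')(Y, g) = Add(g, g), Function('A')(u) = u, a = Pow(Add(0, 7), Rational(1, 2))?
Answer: 225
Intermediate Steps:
a = Pow(7, Rational(1, 2)) ≈ 2.6458
Function('W')(Y, g) = Mul(2, g)
Function('N')(H, J) = Add(6, J) (Function('N')(H, J) = Add(J, Mul(2, 3)) = Add(J, 6) = Add(6, J))
Add(81, Mul(48, Function('N')(a, Function('A')(-3)))) = Add(81, Mul(48, Add(6, -3))) = Add(81, Mul(48, 3)) = Add(81, 144) = 225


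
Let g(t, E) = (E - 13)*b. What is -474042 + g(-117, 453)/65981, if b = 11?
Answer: -31277760362/65981 ≈ -4.7404e+5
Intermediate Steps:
g(t, E) = -143 + 11*E (g(t, E) = (E - 13)*11 = (-13 + E)*11 = -143 + 11*E)
-474042 + g(-117, 453)/65981 = -474042 + (-143 + 11*453)/65981 = -474042 + (-143 + 4983)*(1/65981) = -474042 + 4840*(1/65981) = -474042 + 4840/65981 = -31277760362/65981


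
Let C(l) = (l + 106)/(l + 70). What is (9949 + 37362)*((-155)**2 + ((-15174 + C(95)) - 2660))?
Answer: 1464800172/5 ≈ 2.9296e+8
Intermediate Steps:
C(l) = (106 + l)/(70 + l)
(9949 + 37362)*((-155)**2 + ((-15174 + C(95)) - 2660)) = (9949 + 37362)*((-155)**2 + ((-15174 + (106 + 95)/(70 + 95)) - 2660)) = 47311*(24025 + ((-15174 + 201/165) - 2660)) = 47311*(24025 + ((-15174 + (1/165)*201) - 2660)) = 47311*(24025 + ((-15174 + 67/55) - 2660)) = 47311*(24025 + (-834503/55 - 2660)) = 47311*(24025 - 980803/55) = 47311*(340572/55) = 1464800172/5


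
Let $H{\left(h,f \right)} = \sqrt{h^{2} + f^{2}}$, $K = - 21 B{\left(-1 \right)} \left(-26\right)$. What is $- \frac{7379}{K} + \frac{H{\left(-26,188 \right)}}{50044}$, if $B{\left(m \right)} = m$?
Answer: $\frac{7379}{546} + \frac{\sqrt{9005}}{25022} \approx 13.518$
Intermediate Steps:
$K = -546$ ($K = \left(-21\right) \left(-1\right) \left(-26\right) = 21 \left(-26\right) = -546$)
$H{\left(h,f \right)} = \sqrt{f^{2} + h^{2}}$
$- \frac{7379}{K} + \frac{H{\left(-26,188 \right)}}{50044} = - \frac{7379}{-546} + \frac{\sqrt{188^{2} + \left(-26\right)^{2}}}{50044} = \left(-7379\right) \left(- \frac{1}{546}\right) + \sqrt{35344 + 676} \cdot \frac{1}{50044} = \frac{7379}{546} + \sqrt{36020} \cdot \frac{1}{50044} = \frac{7379}{546} + 2 \sqrt{9005} \cdot \frac{1}{50044} = \frac{7379}{546} + \frac{\sqrt{9005}}{25022}$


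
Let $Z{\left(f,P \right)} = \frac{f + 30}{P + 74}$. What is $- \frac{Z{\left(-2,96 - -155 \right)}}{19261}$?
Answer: $- \frac{28}{6259825} \approx -4.473 \cdot 10^{-6}$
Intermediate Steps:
$Z{\left(f,P \right)} = \frac{30 + f}{74 + P}$
$- \frac{Z{\left(-2,96 - -155 \right)}}{19261} = - \frac{\frac{1}{74 + \left(96 - -155\right)} \left(30 - 2\right)}{19261} = - \frac{\frac{1}{74 + \left(96 + 155\right)} 28}{19261} = - \frac{\frac{1}{74 + 251} \cdot 28}{19261} = - \frac{\frac{1}{325} \cdot 28}{19261} = - \frac{28}{325 \cdot 19261} = \left(-1\right) \frac{28}{6259825} = - \frac{28}{6259825}$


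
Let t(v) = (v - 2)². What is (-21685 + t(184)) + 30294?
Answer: 41733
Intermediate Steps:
t(v) = (-2 + v)²
(-21685 + t(184)) + 30294 = (-21685 + (-2 + 184)²) + 30294 = (-21685 + 182²) + 30294 = (-21685 + 33124) + 30294 = 11439 + 30294 = 41733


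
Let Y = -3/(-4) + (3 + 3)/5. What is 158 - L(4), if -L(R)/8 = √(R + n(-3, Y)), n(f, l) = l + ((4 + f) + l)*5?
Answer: 158 + 12*√230/5 ≈ 194.40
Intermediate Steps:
Y = 39/20 (Y = -3*(-¼) + 6*(⅕) = ¾ + 6/5 = 39/20 ≈ 1.9500)
n(f, l) = 20 + 5*f + 6*l (n(f, l) = l + (4 + f + l)*5 = l + (20 + 5*f + 5*l) = 20 + 5*f + 6*l)
L(R) = -8*√(167/10 + R) (L(R) = -8*√(R + (20 + 5*(-3) + 6*(39/20))) = -8*√(R + (20 - 15 + 117/10)) = -8*√(R + 167/10) = -8*√(167/10 + R))
158 - L(4) = 158 - (-4)*√(1670 + 100*4)/5 = 158 - (-4)*√(1670 + 400)/5 = 158 - (-4)*√2070/5 = 158 - (-4)*3*√230/5 = 158 - (-12)*√230/5 = 158 + 12*√230/5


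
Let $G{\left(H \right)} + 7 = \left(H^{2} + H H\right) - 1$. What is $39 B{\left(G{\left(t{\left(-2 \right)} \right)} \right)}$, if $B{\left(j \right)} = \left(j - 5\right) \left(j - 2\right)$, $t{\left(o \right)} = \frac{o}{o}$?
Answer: $3432$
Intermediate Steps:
$t{\left(o \right)} = 1$
$G{\left(H \right)} = -8 + 2 H^{2}$ ($G{\left(H \right)} = -7 - \left(1 - H^{2} - H H\right) = -7 + \left(\left(H^{2} + H^{2}\right) - 1\right) = -7 + \left(2 H^{2} - 1\right) = -7 + \left(-1 + 2 H^{2}\right) = -8 + 2 H^{2}$)
$B{\left(j \right)} = \left(-5 + j\right) \left(-2 + j\right)$
$39 B{\left(G{\left(t{\left(-2 \right)} \right)} \right)} = 39 \left(10 + \left(-8 + 2 \cdot 1^{2}\right)^{2} - 7 \left(-8 + 2 \cdot 1^{2}\right)\right) = 39 \left(10 + \left(-8 + 2 \cdot 1\right)^{2} - 7 \left(-8 + 2 \cdot 1\right)\right) = 39 \left(10 + \left(-8 + 2\right)^{2} - 7 \left(-8 + 2\right)\right) = 39 \left(10 + \left(-6\right)^{2} - -42\right) = 39 \left(10 + 36 + 42\right) = 39 \cdot 88 = 3432$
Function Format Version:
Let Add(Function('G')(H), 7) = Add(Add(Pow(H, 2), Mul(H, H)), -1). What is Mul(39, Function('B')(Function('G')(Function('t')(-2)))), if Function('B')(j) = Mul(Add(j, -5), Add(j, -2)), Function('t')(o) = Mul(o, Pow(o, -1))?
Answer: 3432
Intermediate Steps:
Function('t')(o) = 1
Function('G')(H) = Add(-8, Mul(2, Pow(H, 2))) (Function('G')(H) = Add(-7, Add(Add(Pow(H, 2), Mul(H, H)), -1)) = Add(-7, Add(Add(Pow(H, 2), Pow(H, 2)), -1)) = Add(-7, Add(Mul(2, Pow(H, 2)), -1)) = Add(-7, Add(-1, Mul(2, Pow(H, 2)))) = Add(-8, Mul(2, Pow(H, 2))))
Function('B')(j) = Mul(Add(-5, j), Add(-2, j))
Mul(39, Function('B')(Function('G')(Function('t')(-2)))) = Mul(39, Add(10, Pow(Add(-8, Mul(2, Pow(1, 2))), 2), Mul(-7, Add(-8, Mul(2, Pow(1, 2)))))) = Mul(39, Add(10, Pow(Add(-8, Mul(2, 1)), 2), Mul(-7, Add(-8, Mul(2, 1))))) = Mul(39, Add(10, Pow(Add(-8, 2), 2), Mul(-7, Add(-8, 2)))) = Mul(39, Add(10, Pow(-6, 2), Mul(-7, -6))) = Mul(39, Add(10, 36, 42)) = Mul(39, 88) = 3432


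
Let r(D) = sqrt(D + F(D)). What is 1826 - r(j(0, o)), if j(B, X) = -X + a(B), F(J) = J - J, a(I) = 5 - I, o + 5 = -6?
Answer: 1822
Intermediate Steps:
o = -11 (o = -5 - 6 = -11)
F(J) = 0
j(B, X) = 5 - B - X (j(B, X) = -X + (5 - B) = 5 - B - X)
r(D) = sqrt(D) (r(D) = sqrt(D + 0) = sqrt(D))
1826 - r(j(0, o)) = 1826 - sqrt(5 - 1*0 - 1*(-11)) = 1826 - sqrt(5 + 0 + 11) = 1826 - sqrt(16) = 1826 - 1*4 = 1826 - 4 = 1822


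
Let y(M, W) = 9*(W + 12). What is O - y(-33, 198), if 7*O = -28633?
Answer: -41863/7 ≈ -5980.4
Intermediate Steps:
y(M, W) = 108 + 9*W (y(M, W) = 9*(12 + W) = 108 + 9*W)
O = -28633/7 (O = (⅐)*(-28633) = -28633/7 ≈ -4090.4)
O - y(-33, 198) = -28633/7 - (108 + 9*198) = -28633/7 - (108 + 1782) = -28633/7 - 1*1890 = -28633/7 - 1890 = -41863/7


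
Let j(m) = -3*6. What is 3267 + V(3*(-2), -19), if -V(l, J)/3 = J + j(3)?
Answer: 3378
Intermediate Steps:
j(m) = -18
V(l, J) = 54 - 3*J (V(l, J) = -3*(J - 18) = -3*(-18 + J) = 54 - 3*J)
3267 + V(3*(-2), -19) = 3267 + (54 - 3*(-19)) = 3267 + (54 + 57) = 3267 + 111 = 3378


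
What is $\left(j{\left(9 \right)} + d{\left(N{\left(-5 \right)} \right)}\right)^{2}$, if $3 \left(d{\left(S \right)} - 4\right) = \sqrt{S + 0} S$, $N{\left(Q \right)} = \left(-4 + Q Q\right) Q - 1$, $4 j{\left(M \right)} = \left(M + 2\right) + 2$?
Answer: $\frac{\left(87 - 424 i \sqrt{106}\right)^{2}}{144} \approx -1.3228 \cdot 10^{5} - 5274.8 i$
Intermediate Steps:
$j{\left(M \right)} = 1 + \frac{M}{4}$ ($j{\left(M \right)} = \frac{\left(M + 2\right) + 2}{4} = \frac{\left(2 + M\right) + 2}{4} = \frac{4 + M}{4} = 1 + \frac{M}{4}$)
$N{\left(Q \right)} = -1 + Q \left(-4 + Q^{2}\right)$ ($N{\left(Q \right)} = \left(-4 + Q^{2}\right) Q - 1 = Q \left(-4 + Q^{2}\right) - 1 = -1 + Q \left(-4 + Q^{2}\right)$)
$d{\left(S \right)} = 4 + \frac{S^{\frac{3}{2}}}{3}$ ($d{\left(S \right)} = 4 + \frac{\sqrt{S + 0} S}{3} = 4 + \frac{\sqrt{S} S}{3} = 4 + \frac{S^{\frac{3}{2}}}{3}$)
$\left(j{\left(9 \right)} + d{\left(N{\left(-5 \right)} \right)}\right)^{2} = \left(\left(1 + \frac{1}{4} \cdot 9\right) + \left(4 + \frac{\left(-1 + \left(-5\right)^{3} - -20\right)^{\frac{3}{2}}}{3}\right)\right)^{2} = \left(\left(1 + \frac{9}{4}\right) + \left(4 + \frac{\left(-1 - 125 + 20\right)^{\frac{3}{2}}}{3}\right)\right)^{2} = \left(\frac{13}{4} + \left(4 + \frac{\left(-106\right)^{\frac{3}{2}}}{3}\right)\right)^{2} = \left(\frac{13}{4} + \left(4 + \frac{\left(-106\right) i \sqrt{106}}{3}\right)\right)^{2} = \left(\frac{13}{4} + \left(4 - \frac{106 i \sqrt{106}}{3}\right)\right)^{2} = \left(\frac{29}{4} - \frac{106 i \sqrt{106}}{3}\right)^{2}$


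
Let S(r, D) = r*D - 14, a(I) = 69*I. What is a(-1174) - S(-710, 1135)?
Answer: 724858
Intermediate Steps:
S(r, D) = -14 + D*r (S(r, D) = D*r - 14 = -14 + D*r)
a(-1174) - S(-710, 1135) = 69*(-1174) - (-14 + 1135*(-710)) = -81006 - (-14 - 805850) = -81006 - 1*(-805864) = -81006 + 805864 = 724858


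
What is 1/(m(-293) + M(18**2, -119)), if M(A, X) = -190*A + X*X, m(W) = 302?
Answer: -1/47097 ≈ -2.1233e-5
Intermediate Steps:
M(A, X) = X**2 - 190*A (M(A, X) = -190*A + X**2 = X**2 - 190*A)
1/(m(-293) + M(18**2, -119)) = 1/(302 + ((-119)**2 - 190*18**2)) = 1/(302 + (14161 - 190*324)) = 1/(302 + (14161 - 61560)) = 1/(302 - 47399) = 1/(-47097) = -1/47097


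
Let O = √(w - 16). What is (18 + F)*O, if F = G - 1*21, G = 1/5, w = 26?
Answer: -14*√10/5 ≈ -8.8544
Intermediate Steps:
O = √10 (O = √(26 - 16) = √10 ≈ 3.1623)
G = ⅕ ≈ 0.20000
F = -104/5 (F = ⅕ - 1*21 = ⅕ - 21 = -104/5 ≈ -20.800)
(18 + F)*O = (18 - 104/5)*√10 = -14*√10/5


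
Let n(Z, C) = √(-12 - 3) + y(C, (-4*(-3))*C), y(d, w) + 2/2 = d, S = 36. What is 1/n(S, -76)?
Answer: -77/5944 - I*√15/5944 ≈ -0.012954 - 0.00065158*I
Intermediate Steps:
y(d, w) = -1 + d
n(Z, C) = -1 + C + I*√15 (n(Z, C) = √(-12 - 3) + (-1 + C) = √(-15) + (-1 + C) = I*√15 + (-1 + C) = -1 + C + I*√15)
1/n(S, -76) = 1/(-1 - 76 + I*√15) = 1/(-77 + I*√15)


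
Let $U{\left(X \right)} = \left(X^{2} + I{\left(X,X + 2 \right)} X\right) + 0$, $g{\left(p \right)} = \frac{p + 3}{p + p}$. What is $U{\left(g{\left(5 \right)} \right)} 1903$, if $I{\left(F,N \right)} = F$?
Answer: $\frac{60896}{25} \approx 2435.8$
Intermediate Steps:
$g{\left(p \right)} = \frac{3 + p}{2 p}$
$U{\left(X \right)} = 2 X^{2}$ ($U{\left(X \right)} = \left(X^{2} + X X\right) + 0 = \left(X^{2} + X^{2}\right) + 0 = 2 X^{2} + 0 = 2 X^{2}$)
$U{\left(g{\left(5 \right)} \right)} 1903 = 2 \left(\frac{3 + 5}{2 \cdot 5}\right)^{2} \cdot 1903 = 2 \left(\frac{1}{2} \cdot \frac{1}{5} \cdot 8\right)^{2} \cdot 1903 = 2 \left(\frac{4}{5}\right)^{2} \cdot 1903 = 2 \cdot \frac{16}{25} \cdot 1903 = \frac{32}{25} \cdot 1903 = \frac{60896}{25}$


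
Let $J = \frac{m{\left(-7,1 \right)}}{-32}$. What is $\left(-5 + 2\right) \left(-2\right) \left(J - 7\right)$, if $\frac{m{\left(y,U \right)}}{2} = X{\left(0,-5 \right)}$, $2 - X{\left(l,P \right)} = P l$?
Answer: $- \frac{171}{4} \approx -42.75$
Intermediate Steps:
$X{\left(l,P \right)} = 2 - P l$
$m{\left(y,U \right)} = 4$ ($m{\left(y,U \right)} = 2 \left(2 - \left(-5\right) 0\right) = 2 \left(2 + 0\right) = 2 \cdot 2 = 4$)
$J = - \frac{1}{8}$ ($J = \frac{4}{-32} = 4 \left(- \frac{1}{32}\right) = - \frac{1}{8} \approx -0.125$)
$\left(-5 + 2\right) \left(-2\right) \left(J - 7\right) = \left(-5 + 2\right) \left(-2\right) \left(- \frac{1}{8} - 7\right) = \left(-3\right) \left(-2\right) \left(- \frac{57}{8}\right) = 6 \left(- \frac{57}{8}\right) = - \frac{171}{4}$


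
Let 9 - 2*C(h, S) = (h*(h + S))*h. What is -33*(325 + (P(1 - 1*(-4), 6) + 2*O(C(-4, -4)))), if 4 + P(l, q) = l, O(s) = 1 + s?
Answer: -15345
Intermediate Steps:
C(h, S) = 9/2 - h**2*(S + h)/2 (C(h, S) = 9/2 - h*(h + S)*h/2 = 9/2 - h*(S + h)*h/2 = 9/2 - h**2*(S + h)/2)
P(l, q) = -4 + l
-33*(325 + (P(1 - 1*(-4), 6) + 2*O(C(-4, -4)))) = -33*(325 + ((-4 + (1 - 1*(-4))) + 2*(1 + (9/2 - 1/2*(-4)**3 - 1/2*(-4)*(-4)**2)))) = -33*(325 + ((-4 + (1 + 4)) + 2*(1 + (9/2 - 1/2*(-64) - 1/2*(-4)*16)))) = -33*(325 + ((-4 + 5) + 2*(1 + (9/2 + 32 + 32)))) = -33*(325 + (1 + 2*(1 + 137/2))) = -33*(325 + (1 + 2*(139/2))) = -33*(325 + (1 + 139)) = -33*(325 + 140) = -33*465 = -15345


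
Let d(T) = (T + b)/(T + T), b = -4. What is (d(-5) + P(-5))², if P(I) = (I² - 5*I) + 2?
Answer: 279841/100 ≈ 2798.4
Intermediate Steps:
P(I) = 2 + I² - 5*I
d(T) = (-4 + T)/(2*T) (d(T) = (T - 4)/(T + T) = (-4 + T)/((2*T)) = (-4 + T)*(1/(2*T)) = (-4 + T)/(2*T))
(d(-5) + P(-5))² = ((½)*(-4 - 5)/(-5) + (2 + (-5)² - 5*(-5)))² = ((½)*(-⅕)*(-9) + (2 + 25 + 25))² = (9/10 + 52)² = (529/10)² = 279841/100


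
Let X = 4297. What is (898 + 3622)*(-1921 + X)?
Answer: 10739520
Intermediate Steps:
(898 + 3622)*(-1921 + X) = (898 + 3622)*(-1921 + 4297) = 4520*2376 = 10739520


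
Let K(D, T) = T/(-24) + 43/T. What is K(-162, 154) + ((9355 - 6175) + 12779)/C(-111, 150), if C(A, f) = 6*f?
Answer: 401759/34650 ≈ 11.595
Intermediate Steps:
K(D, T) = 43/T - T/24 (K(D, T) = T*(-1/24) + 43/T = -T/24 + 43/T = 43/T - T/24)
K(-162, 154) + ((9355 - 6175) + 12779)/C(-111, 150) = (43/154 - 1/24*154) + ((9355 - 6175) + 12779)/((6*150)) = (43*(1/154) - 77/12) + (3180 + 12779)/900 = (43/154 - 77/12) + 15959*(1/900) = -5671/924 + 15959/900 = 401759/34650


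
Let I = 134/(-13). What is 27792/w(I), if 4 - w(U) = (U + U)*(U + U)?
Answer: -391404/5929 ≈ -66.015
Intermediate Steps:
I = -134/13 (I = 134*(-1/13) = -134/13 ≈ -10.308)
w(U) = 4 - 4*U**2 (w(U) = 4 - (U + U)*(U + U) = 4 - 2*U*2*U = 4 - 4*U**2)
27792/w(I) = 27792/(4 - 4*(-134/13)**2) = 27792/(4 - 4*17956/169) = 27792/(4 - 71824/169) = 27792/(-71148/169) = 27792*(-169/71148) = -391404/5929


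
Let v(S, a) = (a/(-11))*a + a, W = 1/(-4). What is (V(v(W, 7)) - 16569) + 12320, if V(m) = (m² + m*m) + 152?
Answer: -494169/121 ≈ -4084.0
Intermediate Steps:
W = -¼ ≈ -0.25000
v(S, a) = a - a²/11 (v(S, a) = (a*(-1/11))*a + a = (-a/11)*a + a = -a²/11 + a = a - a²/11)
V(m) = 152 + 2*m² (V(m) = (m² + m²) + 152 = 2*m² + 152 = 152 + 2*m²)
(V(v(W, 7)) - 16569) + 12320 = ((152 + 2*((1/11)*7*(11 - 1*7))²) - 16569) + 12320 = ((152 + 2*((1/11)*7*(11 - 7))²) - 16569) + 12320 = ((152 + 2*((1/11)*7*4)²) - 16569) + 12320 = ((152 + 2*(28/11)²) - 16569) + 12320 = ((152 + 2*(784/121)) - 16569) + 12320 = ((152 + 1568/121) - 16569) + 12320 = (19960/121 - 16569) + 12320 = -1984889/121 + 12320 = -494169/121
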